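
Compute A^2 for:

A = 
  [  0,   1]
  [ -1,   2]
A² = A·A:
A²[1,1] = (0)(0) + (1)(-1) = -1
A²[1,2] = (0)(1) + (1)(2) = 2
A²[2,1] = (-1)(0) + (2)(-1) = -2
A²[2,2] = (-1)(1) + (2)(2) = 3
A² = 
  [ -1,   2]
  [ -2,   3]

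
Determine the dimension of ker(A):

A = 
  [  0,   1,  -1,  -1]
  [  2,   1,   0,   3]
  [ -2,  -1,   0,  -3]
nullity(A) = 2

Row reduce:
Swap R1 ↔ R2
R3 → R3 + (1)·R1
REF = 
  [  2,   1,   0,   3]
  [  0,   1,  -1,  -1]
  [  0,   0,   0,   0]
Pivot columns: 1, 2 → 2 pivots.
rank(A) = 2, so nullity(A) = 4 - 2 = 2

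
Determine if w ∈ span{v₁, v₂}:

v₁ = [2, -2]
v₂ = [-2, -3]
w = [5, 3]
Yes

Form the augmented matrix and row-reduce:
[v₁|v₂|w] = 
  [  2,  -2,   5]
  [ -2,  -3,   3]
R2 → R2 + (1)·R1
REF = 
  [  2,  -2,   5]
  [  0,  -5,   8]

No row of the form [0 0 | nonzero], so the system is consistent. Back-substitution gives c₁ = 9/10, c₂ = -8/5: w = (9/10)·v₁ + (-8/5)·v₂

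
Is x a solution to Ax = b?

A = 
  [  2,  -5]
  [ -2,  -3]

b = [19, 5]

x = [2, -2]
No

Ax = [14, 2] ≠ b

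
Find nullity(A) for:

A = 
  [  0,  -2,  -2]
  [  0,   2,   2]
nullity(A) = 2

Row reduce:
R2 → R2 + (1)·R1
REF = 
  [  0,  -2,  -2]
  [  0,   0,   0]
Pivot columns: 2 → 1 pivot.
rank(A) = 1, so nullity(A) = 3 - 1 = 2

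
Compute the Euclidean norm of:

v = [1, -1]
1.414

||v||₂ = √((1)² + (-1)²) = √2 = 1.414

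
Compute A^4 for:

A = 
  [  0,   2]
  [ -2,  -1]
A^4 = 
  [ 12,  14]
  [-14,   5]

A² = A·A:
A²[1,1] = (0)(0) + (2)(-2) = -4
A²[1,2] = (0)(2) + (2)(-1) = -2
A²[2,1] = (-2)(0) + (-1)(-2) = 2
A²[2,2] = (-2)(2) + (-1)(-1) = -3
A² = 
  [ -4,  -2]
  [  2,  -3]

A^3 = A^2·A:
A^3[1,1] = (-4)(0) + (-2)(-2) = 4
A^3[1,2] = (-4)(2) + (-2)(-1) = -6
A^3[2,1] = (2)(0) + (-3)(-2) = 6
A^3[2,2] = (2)(2) + (-3)(-1) = 7
A^3 = 
  [  4,  -6]
  [  6,   7]

A^4 = A^3·A:
A^4[1,1] = (4)(0) + (-6)(-2) = 12
A^4[1,2] = (4)(2) + (-6)(-1) = 14
A^4[2,1] = (6)(0) + (7)(-2) = -14
A^4[2,2] = (6)(2) + (7)(-1) = 5
A^4 = 
  [ 12,  14]
  [-14,   5]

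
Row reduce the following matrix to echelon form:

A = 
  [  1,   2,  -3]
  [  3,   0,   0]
Row operations:
R2 → R2 - (3)·R1

Resulting echelon form:
REF = 
  [  1,   2,  -3]
  [  0,  -6,   9]

Rank = 2 (number of non-zero pivot rows).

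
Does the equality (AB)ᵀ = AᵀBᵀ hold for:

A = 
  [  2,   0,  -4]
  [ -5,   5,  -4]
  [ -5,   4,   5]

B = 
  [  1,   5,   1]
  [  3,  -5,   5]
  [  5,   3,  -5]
No

(AB)ᵀ = 
  [-18, -10,  32]
  [ -2, -62, -30]
  [ 22,  40, -10]

AᵀBᵀ = 
  [-28,   6,  20]
  [ 29,  -5,  -5]
  [-19,  33, -57]

The two matrices differ, so (AB)ᵀ ≠ AᵀBᵀ in general. The correct identity is (AB)ᵀ = BᵀAᵀ.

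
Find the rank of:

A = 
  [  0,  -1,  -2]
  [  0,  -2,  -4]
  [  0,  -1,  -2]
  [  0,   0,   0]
Row reduce:
R2 → R2 - (2)·R1
R3 → R3 - (1)·R1
REF = 
  [  0,  -1,  -2]
  [  0,   0,   0]
  [  0,   0,   0]
  [  0,   0,   0]
Pivot columns: 2 → 1 pivot.

rank(A) = 1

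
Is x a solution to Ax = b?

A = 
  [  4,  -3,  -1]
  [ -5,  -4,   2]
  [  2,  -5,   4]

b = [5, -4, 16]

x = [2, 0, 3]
Yes

Ax = [5, -4, 16] = b ✓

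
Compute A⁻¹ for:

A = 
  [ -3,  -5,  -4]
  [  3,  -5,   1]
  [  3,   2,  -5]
det(A) = (-3)·((-5)(-5) - (1)(2)) - (-5)·((3)(-5) - (1)(3)) + (-4)·((3)(2) - (-5)(3))
  = (-3)(23) - (-5)(-18) + (-4)(21)
  = -243
det(A) = -243 ≠ 0, so A is invertible.

Cofactors Cᵢⱼ = (-1)ⁱ⁺ʲ·Mᵢⱼ:
C = 
  [ 23,  18,  21]
  [-33,  27,  -9]
  [-25,  -9,  30]

adj(A) = Cᵀ:
adj(A) = 
  [ 23, -33, -25]
  [ 18,  27,  -9]
  [ 21,  -9,  30]

A⁻¹ = (-1/243) · adj(A):
A⁻¹ = 
  [-23/243,   11/81,  25/243]
  [  -2/27,    -1/9,    1/27]
  [  -7/81,    1/27,  -10/81]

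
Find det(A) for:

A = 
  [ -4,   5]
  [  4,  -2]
For a 2×2 matrix, det = ad - bc = (-4)(-2) - (5)(4) = -12

det(A) = -12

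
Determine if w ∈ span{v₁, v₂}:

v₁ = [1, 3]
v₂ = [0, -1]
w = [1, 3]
Yes

Form the augmented matrix and row-reduce:
[v₁|v₂|w] = 
  [  1,   0,   1]
  [  3,  -1,   3]
R2 → R2 - (3)·R1
REF = 
  [  1,   0,   1]
  [  0,  -1,   0]

No row of the form [0 0 | nonzero], so the system is consistent. Back-substitution gives c₁ = 1, c₂ = 0: w = (1)·v₁ + (0)·v₂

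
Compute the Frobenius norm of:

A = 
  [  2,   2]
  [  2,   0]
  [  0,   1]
||A||_F = 3.606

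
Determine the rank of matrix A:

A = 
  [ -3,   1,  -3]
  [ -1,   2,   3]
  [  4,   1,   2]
rank(A) = 3

Row reduce:
R2 → R2 - (1/3)·R1
R3 → R3 + (4/3)·R1
R3 → R3 - (7/5)·R2
REF = 
  [   -3,     1,    -3]
  [    0,   5/3,     4]
  [    0,     0, -38/5]
Pivot columns: 1, 2, 3 → 3 pivots.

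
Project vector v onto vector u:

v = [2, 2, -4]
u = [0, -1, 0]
v·u = (2)(0) + (2)(-1) + (-4)(0) = -2
u·u = (0)² + (-1)² + (0)² = 1
proj_u(v) = (v·u / u·u) × u = (-2/1) × u = (-2) × u

proj_u(v) = [0, 2, 0]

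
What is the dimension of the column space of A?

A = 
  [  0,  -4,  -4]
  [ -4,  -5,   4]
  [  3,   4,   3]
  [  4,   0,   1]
Row reduce:
Swap R1 ↔ R2
R3 → R3 + (3/4)·R1
R4 → R4 + (1)·R1
R3 → R3 + (1/16)·R2
R4 → R4 - (5/4)·R2
R4 → R4 - (40/23)·R3
REF = 
  [  -4,   -5,    4]
  [   0,   -4,   -4]
  [   0,    0, 23/4]
  [   0,    0,    0]
Pivot columns: 1, 2, 3 → 3 pivots.
dim(Col(A)) = number of pivot columns = 3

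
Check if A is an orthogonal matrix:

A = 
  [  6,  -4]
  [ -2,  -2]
No

AᵀA = 
  [ 40, -20]
  [-20,  20]
≠ I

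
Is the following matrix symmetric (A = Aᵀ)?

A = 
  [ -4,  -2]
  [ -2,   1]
Yes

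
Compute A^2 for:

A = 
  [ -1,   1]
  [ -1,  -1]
A² = A·A:
A²[1,1] = (-1)(-1) + (1)(-1) = 0
A²[1,2] = (-1)(1) + (1)(-1) = -2
A²[2,1] = (-1)(-1) + (-1)(-1) = 2
A²[2,2] = (-1)(1) + (-1)(-1) = 0
A² = 
  [  0,  -2]
  [  2,   0]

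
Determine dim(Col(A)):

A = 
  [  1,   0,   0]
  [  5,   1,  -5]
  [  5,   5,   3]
dim(Col(A)) = 3

Row reduce:
R2 → R2 - (5)·R1
R3 → R3 - (5)·R1
R3 → R3 - (5)·R2
REF = 
  [  1,   0,   0]
  [  0,   1,  -5]
  [  0,   0,  28]
Pivot columns: 1, 2, 3 → 3 pivots.
dim(Col(A)) = number of pivot columns = 3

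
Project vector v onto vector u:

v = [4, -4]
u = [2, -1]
proj_u(v) = [24/5, -12/5]

v·u = (4)(2) + (-4)(-1) = 12
u·u = (2)² + (-1)² = 5
proj_u(v) = (v·u / u·u) × u = (12/5) × u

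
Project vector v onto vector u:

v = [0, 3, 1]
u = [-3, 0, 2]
proj_u(v) = [-6/13, 0, 4/13]

v·u = (0)(-3) + (3)(0) + (1)(2) = 2
u·u = (-3)² + (0)² + (2)² = 13
proj_u(v) = (v·u / u·u) × u = (2/13) × u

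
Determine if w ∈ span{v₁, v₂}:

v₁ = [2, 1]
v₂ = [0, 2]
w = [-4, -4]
Yes

Form the augmented matrix and row-reduce:
[v₁|v₂|w] = 
  [  2,   0,  -4]
  [  1,   2,  -4]
R2 → R2 - (1/2)·R1
REF = 
  [  2,   0,  -4]
  [  0,   2,  -2]

No row of the form [0 0 | nonzero], so the system is consistent. Back-substitution gives c₁ = -2, c₂ = -1: w = (-2)·v₁ + (-1)·v₂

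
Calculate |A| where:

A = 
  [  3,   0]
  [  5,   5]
For a 2×2 matrix, det = ad - bc = (3)(5) - (0)(5) = 15

det(A) = 15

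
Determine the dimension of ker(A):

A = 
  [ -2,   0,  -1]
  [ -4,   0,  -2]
nullity(A) = 2

Row reduce:
R2 → R2 - (2)·R1
REF = 
  [ -2,   0,  -1]
  [  0,   0,   0]
Pivot columns: 1 → 1 pivot.
rank(A) = 1, so nullity(A) = 3 - 1 = 2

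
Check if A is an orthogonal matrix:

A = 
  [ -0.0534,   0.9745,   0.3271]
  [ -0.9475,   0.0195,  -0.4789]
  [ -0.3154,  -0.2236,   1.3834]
No

AᵀA = 
  [  1.0001,   0,   0]
  [  0,   1,   0.0001]
  [  0,   0.0001,   2.2501]
≠ I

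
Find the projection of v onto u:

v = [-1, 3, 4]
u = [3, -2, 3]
proj_u(v) = [9/22, -3/11, 9/22]

v·u = (-1)(3) + (3)(-2) + (4)(3) = 3
u·u = (3)² + (-2)² + (3)² = 22
proj_u(v) = (v·u / u·u) × u = (3/22) × u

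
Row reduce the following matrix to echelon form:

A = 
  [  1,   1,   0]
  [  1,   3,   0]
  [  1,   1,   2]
Row operations:
R2 → R2 - (1)·R1
R3 → R3 - (1)·R1

Resulting echelon form:
REF = 
  [  1,   1,   0]
  [  0,   2,   0]
  [  0,   0,   2]

Rank = 3 (number of non-zero pivot rows).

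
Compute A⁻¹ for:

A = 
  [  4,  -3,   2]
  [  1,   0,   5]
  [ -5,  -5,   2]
det(A) = (4)·((0)(2) - (5)(-5)) - (-3)·((1)(2) - (5)(-5)) + (2)·((1)(-5) - (0)(-5))
  = (4)(25) - (-3)(27) + (2)(-5)
  = 171
det(A) = 171 ≠ 0, so A is invertible.

Cofactors Cᵢⱼ = (-1)ⁱ⁺ʲ·Mᵢⱼ:
C = 
  [ 25, -27,  -5]
  [ -4,  18,  35]
  [-15, -18,   3]

adj(A) = Cᵀ:
adj(A) = 
  [ 25,  -4, -15]
  [-27,  18, -18]
  [ -5,  35,   3]

A⁻¹ = (1/171) · adj(A):
A⁻¹ = 
  [25/171, -4/171,  -5/57]
  [ -3/19,   2/19,  -2/19]
  [-5/171, 35/171,   1/57]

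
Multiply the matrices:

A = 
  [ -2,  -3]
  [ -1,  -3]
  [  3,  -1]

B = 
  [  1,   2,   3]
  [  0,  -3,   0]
A is 3×2 and B is 2×3, so AB is 3×3. Each entry is (row of A)·(column of B):
AB[1,1] = (-2)(1) + (-3)(0) = -2
AB[1,2] = (-2)(2) + (-3)(-3) = 5
AB[1,3] = (-2)(3) + (-3)(0) = -6
AB[2,1] = (-1)(1) + (-3)(0) = -1
AB[2,2] = (-1)(2) + (-3)(-3) = 7
AB[2,3] = (-1)(3) + (-3)(0) = -3
AB[3,1] = (3)(1) + (-1)(0) = 3
AB[3,2] = (3)(2) + (-1)(-3) = 9
AB[3,3] = (3)(3) + (-1)(0) = 9

AB = 
  [ -2,   5,  -6]
  [ -1,   7,  -3]
  [  3,   9,   9]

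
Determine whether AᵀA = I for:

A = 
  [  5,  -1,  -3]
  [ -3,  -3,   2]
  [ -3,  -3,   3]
No

AᵀA = 
  [ 43,  13, -30]
  [ 13,  19, -12]
  [-30, -12,  22]
≠ I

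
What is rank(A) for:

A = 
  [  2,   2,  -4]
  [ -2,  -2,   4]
rank(A) = 1

Row reduce:
R2 → R2 + (1)·R1
REF = 
  [  2,   2,  -4]
  [  0,   0,   0]
Pivot columns: 1 → 1 pivot.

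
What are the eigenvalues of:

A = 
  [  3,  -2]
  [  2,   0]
tr(A) = 3, det(A) = 4
Characteristic polynomial: λ² - tr(A)λ + det(A) = λ² - 3λ + 4
λ² - 3λ + 4 = 0  ⇒  λ = (3 ± √((-3)² - 4·(4)))/2 = (3 ± √(-7))/2
  = (3 + i√7)/2,  (3 - i√7)/2

λ = (3 + i√7)/2, (3 - i√7)/2  (≈ 1.5 + 1.323i, 1.5 - 1.323i)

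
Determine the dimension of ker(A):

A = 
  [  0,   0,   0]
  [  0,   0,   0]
nullity(A) = 3

Row reduce:
(no row operations needed)
REF = 
  [  0,   0,   0]
  [  0,   0,   0]
Pivot columns: none → 0 pivots.
rank(A) = 0, so nullity(A) = 3 - 0 = 3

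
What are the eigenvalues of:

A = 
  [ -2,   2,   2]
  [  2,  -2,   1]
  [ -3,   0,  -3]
Characteristic polynomial: det(λI - A) = λ³ + 7λ² + 18λ + 18
Testing integer divisors of the constant term: p(-3) = 0, so (λ + 3) is a factor:
p(λ) = (λ + 3)(λ² + 4λ + 6)
λ² + 4λ + 6 = 0  ⇒  λ = (-4 ± √((4)² - 4·(6)))/2 = (-4 ± √(-8))/2
  = -2 + i√2,  -2 - i√2

λ = -3, -2 + i√2, -2 - i√2  (≈ -3, -2 + 1.414i, -2 - 1.414i)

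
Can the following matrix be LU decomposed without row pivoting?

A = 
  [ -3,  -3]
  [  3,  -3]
Yes.
A[1,1] = -3 ≠ 0, so Gaussian elimination proceeds without a row swap: multiplier ℓ₂₁ = (3)/(-3) = -1, and U[2,2] = -3 - (-1)(-3) = -6.
L = 
  [  1,   0]
  [ -1,   1]
U = 
  [ -3,  -3]
  [  0,  -6]
Check row 2 of LU: [(-1)(-3), (-1)(-3) + (-6)] = [3, -3] = row 2 of A ✓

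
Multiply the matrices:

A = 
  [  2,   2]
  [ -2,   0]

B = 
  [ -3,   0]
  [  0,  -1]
AB = 
  [ -6,  -2]
  [  6,   0]

A is 2×2 and B is 2×2, so AB is 2×2. Each entry is (row of A)·(column of B):
AB[1,1] = (2)(-3) + (2)(0) = -6
AB[1,2] = (2)(0) + (2)(-1) = -2
AB[2,1] = (-2)(-3) + (0)(0) = 6
AB[2,2] = (-2)(0) + (0)(-1) = 0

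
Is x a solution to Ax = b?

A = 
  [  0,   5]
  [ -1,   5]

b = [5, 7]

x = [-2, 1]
Yes

Ax = [5, 7] = b ✓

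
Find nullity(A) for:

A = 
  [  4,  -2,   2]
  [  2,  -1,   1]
nullity(A) = 2

Row reduce:
R2 → R2 - (1/2)·R1
REF = 
  [  4,  -2,   2]
  [  0,   0,   0]
Pivot columns: 1 → 1 pivot.
rank(A) = 1, so nullity(A) = 3 - 1 = 2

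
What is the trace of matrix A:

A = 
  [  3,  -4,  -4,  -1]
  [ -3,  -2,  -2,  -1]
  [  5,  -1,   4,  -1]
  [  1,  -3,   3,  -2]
3

tr(A) = 3 + -2 + 4 + -2 = 3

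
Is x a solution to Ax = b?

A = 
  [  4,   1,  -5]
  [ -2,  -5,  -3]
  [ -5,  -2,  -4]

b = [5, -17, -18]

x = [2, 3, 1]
No

Ax = [6, -22, -20] ≠ b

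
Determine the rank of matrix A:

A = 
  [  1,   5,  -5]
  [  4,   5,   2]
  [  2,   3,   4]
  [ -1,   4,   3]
rank(A) = 3

Row reduce:
R2 → R2 - (4)·R1
R3 → R3 - (2)·R1
R4 → R4 + (1)·R1
R3 → R3 - (7/15)·R2
R4 → R4 + (3/5)·R2
R4 → R4 - (3)·R3
REF = 
  [    1,     5,    -5]
  [    0,   -15,    22]
  [    0,     0, 56/15]
  [    0,     0,     0]
Pivot columns: 1, 2, 3 → 3 pivots.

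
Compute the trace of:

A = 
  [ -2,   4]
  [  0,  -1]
-3

tr(A) = -2 + -1 = -3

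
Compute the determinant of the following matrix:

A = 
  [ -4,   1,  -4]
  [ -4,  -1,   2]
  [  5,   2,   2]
54

Cofactor expansion along row 1:
det(A) = (-4)·((-1)(2) - (2)(2)) - (1)·((-4)(2) - (2)(5)) + (-4)·((-4)(2) - (-1)(5))
  = (-4)(-6) - (1)(-18) + (-4)(-3)
  = 54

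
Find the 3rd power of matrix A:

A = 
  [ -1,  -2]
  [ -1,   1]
A^3 = 
  [ -3,  -6]
  [ -3,   3]

A² = A·A:
A²[1,1] = (-1)(-1) + (-2)(-1) = 3
A²[1,2] = (-1)(-2) + (-2)(1) = 0
A²[2,1] = (-1)(-1) + (1)(-1) = 0
A²[2,2] = (-1)(-2) + (1)(1) = 3
A² = 
  [  3,   0]
  [  0,   3]

A^3 = A^2·A:
A^3[1,1] = (3)(-1) + (0)(-1) = -3
A^3[1,2] = (3)(-2) + (0)(1) = -6
A^3[2,1] = (0)(-1) + (3)(-1) = -3
A^3[2,2] = (0)(-2) + (3)(1) = 3
A^3 = 
  [ -3,  -6]
  [ -3,   3]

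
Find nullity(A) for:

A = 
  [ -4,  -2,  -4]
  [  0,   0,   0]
nullity(A) = 2

Row reduce:
(no row operations needed)
REF = 
  [ -4,  -2,  -4]
  [  0,   0,   0]
Pivot columns: 1 → 1 pivot.
rank(A) = 1, so nullity(A) = 3 - 1 = 2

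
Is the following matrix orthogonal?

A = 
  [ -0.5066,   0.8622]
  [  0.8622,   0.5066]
Yes

AᵀA = 
  [  1,   0]
  [  0,   1]
≈ I (equal to I up to the 4-dp rounding of the entries)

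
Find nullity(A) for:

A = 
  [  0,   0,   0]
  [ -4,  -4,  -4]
nullity(A) = 2

Row reduce:
Swap R1 ↔ R2
REF = 
  [ -4,  -4,  -4]
  [  0,   0,   0]
Pivot columns: 1 → 1 pivot.
rank(A) = 1, so nullity(A) = 3 - 1 = 2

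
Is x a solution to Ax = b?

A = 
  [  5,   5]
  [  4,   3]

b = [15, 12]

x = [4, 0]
No

Ax = [20, 16] ≠ b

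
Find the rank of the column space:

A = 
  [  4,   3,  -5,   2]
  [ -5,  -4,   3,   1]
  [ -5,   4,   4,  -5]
Row reduce:
R2 → R2 + (5/4)·R1
R3 → R3 + (5/4)·R1
R3 → R3 + (31)·R2
REF = 
  [    4,     3,    -5,     2]
  [    0,  -1/4, -13/4,   7/2]
  [    0,     0,  -103,   106]
Pivot columns: 1, 2, 3 → 3 pivots.
dim(Col(A)) = number of pivot columns = 3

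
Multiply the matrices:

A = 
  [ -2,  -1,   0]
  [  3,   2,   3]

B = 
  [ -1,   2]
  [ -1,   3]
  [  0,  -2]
AB = 
  [  3,  -7]
  [ -5,   6]

A is 2×3 and B is 3×2, so AB is 2×2. Each entry is (row of A)·(column of B):
AB[1,1] = (-2)(-1) + (-1)(-1) + (0)(0) = 3
AB[1,2] = (-2)(2) + (-1)(3) + (0)(-2) = -7
AB[2,1] = (3)(-1) + (2)(-1) + (3)(0) = -5
AB[2,2] = (3)(2) + (2)(3) + (3)(-2) = 6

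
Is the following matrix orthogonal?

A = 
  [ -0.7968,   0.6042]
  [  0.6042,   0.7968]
Yes

AᵀA = 
  [  0.9999,   0]
  [  0,   0.9999]
≈ I (equal to I up to the 4-dp rounding of the entries)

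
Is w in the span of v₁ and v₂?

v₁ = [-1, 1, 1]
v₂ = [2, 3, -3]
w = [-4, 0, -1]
No

Form the augmented matrix and row-reduce:
[v₁|v₂|w] = 
  [ -1,   2,  -4]
  [  1,   3,   0]
  [  1,  -3,  -1]
R2 → R2 + (1)·R1
R3 → R3 + (1)·R1
R3 → R3 + (1/5)·R2
REF = 
  [   -1,     2,    -4]
  [    0,     5,    -4]
  [    0,     0, -29/5]

Row 3 reads [0 0 | -29/5], i.e. 0 = -29/5, so the system is inconsistent and w ∉ span{v₁, v₂}.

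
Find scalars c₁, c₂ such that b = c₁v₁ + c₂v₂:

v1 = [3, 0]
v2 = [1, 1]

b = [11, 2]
c1 = 3, c2 = 2

b = 3·v1 + 2·v2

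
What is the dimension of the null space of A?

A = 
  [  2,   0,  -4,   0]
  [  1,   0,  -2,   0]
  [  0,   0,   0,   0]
nullity(A) = 3

Row reduce:
R2 → R2 - (1/2)·R1
REF = 
  [  2,   0,  -4,   0]
  [  0,   0,   0,   0]
  [  0,   0,   0,   0]
Pivot columns: 1 → 1 pivot.
rank(A) = 1, so nullity(A) = 4 - 1 = 3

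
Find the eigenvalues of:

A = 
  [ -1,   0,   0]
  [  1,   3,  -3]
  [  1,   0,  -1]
Characteristic polynomial: det(λI - A) = λ³ - λ² - 5λ - 3
Testing integer divisors of the constant term: p(-1) = 0, so (λ + 1) is a factor:
p(λ) = (λ + 1)(λ² - 2λ - 3)
λ² - 2λ - 3 = (λ + 1)(λ - 3)

λ = -1, 3, -1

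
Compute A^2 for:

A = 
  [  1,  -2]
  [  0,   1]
A² = A·A:
A²[1,1] = (1)(1) + (-2)(0) = 1
A²[1,2] = (1)(-2) + (-2)(1) = -4
A²[2,1] = (0)(1) + (1)(0) = 0
A²[2,2] = (0)(-2) + (1)(1) = 1
A² = 
  [  1,  -4]
  [  0,   1]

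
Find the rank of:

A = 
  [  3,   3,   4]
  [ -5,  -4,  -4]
Row reduce:
R2 → R2 + (5/3)·R1
REF = 
  [  3,   3,   4]
  [  0,   1, 8/3]
Pivot columns: 1, 2 → 2 pivots.

rank(A) = 2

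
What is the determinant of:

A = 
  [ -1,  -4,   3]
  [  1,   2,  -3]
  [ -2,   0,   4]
Cofactor expansion along row 1:
det(A) = (-1)·((2)(4) - (-3)(0)) - (-4)·((1)(4) - (-3)(-2)) + (3)·((1)(0) - (2)(-2))
  = (-1)(8) - (-4)(-2) + (3)(4)
  = -4

det(A) = -4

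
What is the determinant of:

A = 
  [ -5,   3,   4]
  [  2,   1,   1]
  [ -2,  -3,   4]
-81

Cofactor expansion along row 1:
det(A) = (-5)·((1)(4) - (1)(-3)) - (3)·((2)(4) - (1)(-2)) + (4)·((2)(-3) - (1)(-2))
  = (-5)(7) - (3)(10) + (4)(-4)
  = -81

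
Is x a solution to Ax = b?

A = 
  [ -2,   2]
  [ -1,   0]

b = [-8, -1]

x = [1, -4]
No

Ax = [-10, -1] ≠ b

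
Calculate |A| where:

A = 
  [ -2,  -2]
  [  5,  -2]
For a 2×2 matrix, det = ad - bc = (-2)(-2) - (-2)(5) = 14

det(A) = 14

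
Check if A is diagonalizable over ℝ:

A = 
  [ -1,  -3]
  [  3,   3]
No

tr(A) = 2, det(A) = 6
Characteristic polynomial: λ² - tr(A)λ + det(A) = λ² - 2λ + 6
λ² - 2λ + 6 = 0  ⇒  λ = (2 ± √((-2)² - 4·(6)))/2 = (2 ± √(-20))/2
  = 1 + i√5,  1 - i√5
Eigenvalues: 1 + i√5, 1 - i√5  (≈ 1 + 2.236i, 1 - 2.236i)
Has complex eigenvalues (not diagonalizable over ℝ).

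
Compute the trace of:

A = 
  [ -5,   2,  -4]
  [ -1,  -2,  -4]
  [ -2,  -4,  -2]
-9

tr(A) = -5 + -2 + -2 = -9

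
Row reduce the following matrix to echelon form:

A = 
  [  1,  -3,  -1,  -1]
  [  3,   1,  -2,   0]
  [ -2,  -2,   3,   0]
Row operations:
R2 → R2 - (3)·R1
R3 → R3 + (2)·R1
R3 → R3 + (4/5)·R2

Resulting echelon form:
REF = 
  [  1,  -3,  -1,  -1]
  [  0,  10,   1,   3]
  [  0,   0, 9/5, 2/5]

Rank = 3 (number of non-zero pivot rows).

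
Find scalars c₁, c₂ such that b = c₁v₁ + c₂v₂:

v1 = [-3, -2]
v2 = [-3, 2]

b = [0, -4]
c1 = 1, c2 = -1

b = 1·v1 + -1·v2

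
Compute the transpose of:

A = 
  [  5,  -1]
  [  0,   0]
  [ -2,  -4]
Aᵀ = 
  [  5,   0,  -2]
  [ -1,   0,  -4]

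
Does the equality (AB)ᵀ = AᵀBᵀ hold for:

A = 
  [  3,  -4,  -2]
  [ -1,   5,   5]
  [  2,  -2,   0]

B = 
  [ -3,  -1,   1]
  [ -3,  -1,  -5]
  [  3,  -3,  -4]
No

(AB)ᵀ = 
  [ -3,   3,   0]
  [  7, -19,   0]
  [ 31, -46,  12]

AᵀBᵀ = 
  [ -6, -18,   4]
  [  5,  17, -19]
  [  1,   1, -21]

The two matrices differ, so (AB)ᵀ ≠ AᵀBᵀ in general. The correct identity is (AB)ᵀ = BᵀAᵀ.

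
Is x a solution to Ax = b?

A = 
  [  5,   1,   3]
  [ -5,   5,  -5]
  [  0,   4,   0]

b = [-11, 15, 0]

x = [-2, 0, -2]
No

Ax = [-16, 20, 0] ≠ b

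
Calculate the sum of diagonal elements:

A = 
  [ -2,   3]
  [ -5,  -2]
-4

tr(A) = -2 + -2 = -4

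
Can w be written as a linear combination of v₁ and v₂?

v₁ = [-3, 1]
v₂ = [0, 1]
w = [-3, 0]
Yes

Form the augmented matrix and row-reduce:
[v₁|v₂|w] = 
  [ -3,   0,  -3]
  [  1,   1,   0]
R2 → R2 + (1/3)·R1
REF = 
  [ -3,   0,  -3]
  [  0,   1,  -1]

No row of the form [0 0 | nonzero], so the system is consistent. Back-substitution gives c₁ = 1, c₂ = -1: w = (1)·v₁ + (-1)·v₂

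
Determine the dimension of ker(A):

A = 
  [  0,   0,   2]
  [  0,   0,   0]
nullity(A) = 2

Row reduce:
(no row operations needed)
REF = 
  [  0,   0,   2]
  [  0,   0,   0]
Pivot columns: 3 → 1 pivot.
rank(A) = 1, so nullity(A) = 3 - 1 = 2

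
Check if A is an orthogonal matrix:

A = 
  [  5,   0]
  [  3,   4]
No

AᵀA = 
  [ 34,  12]
  [ 12,  16]
≠ I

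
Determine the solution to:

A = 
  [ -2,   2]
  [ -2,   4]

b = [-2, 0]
x = [2, 1]

Row reduce the augmented matrix [A|b]:
R2 → R2 - (1)·R1
REF = 
  [ -2,   2,  -2]
  [  0,   2,   2]

Back-substitution:
x₂ = 2 / 2 = 1
x₁ = (-2 - (2)(1)) / (-2) = 2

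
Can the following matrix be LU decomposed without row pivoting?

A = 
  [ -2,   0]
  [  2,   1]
Yes.
A[1,1] = -2 ≠ 0, so Gaussian elimination proceeds without a row swap: multiplier ℓ₂₁ = (2)/(-2) = -1, and U[2,2] = 1 - (-1)(0) = 1.
L = 
  [  1,   0]
  [ -1,   1]
U = 
  [ -2,   0]
  [  0,   1]
Check row 2 of LU: [(-1)(-2), (-1)(0) + 1] = [2, 1] = row 2 of A ✓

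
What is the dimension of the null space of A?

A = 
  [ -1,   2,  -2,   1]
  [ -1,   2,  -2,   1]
nullity(A) = 3

Row reduce:
R2 → R2 - (1)·R1
REF = 
  [ -1,   2,  -2,   1]
  [  0,   0,   0,   0]
Pivot columns: 1 → 1 pivot.
rank(A) = 1, so nullity(A) = 4 - 1 = 3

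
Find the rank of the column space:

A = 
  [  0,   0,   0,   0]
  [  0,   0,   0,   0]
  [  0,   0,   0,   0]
Row reduce:
(no row operations needed)
REF = 
  [  0,   0,   0,   0]
  [  0,   0,   0,   0]
  [  0,   0,   0,   0]
Pivot columns: none → 0 pivots.
dim(Col(A)) = number of pivot columns = 0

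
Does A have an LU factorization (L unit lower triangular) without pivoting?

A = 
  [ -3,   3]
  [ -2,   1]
Yes.
A[1,1] = -3 ≠ 0, so Gaussian elimination proceeds without a row swap: multiplier ℓ₂₁ = (-2)/(-3) = 2/3, and U[2,2] = 1 - (2/3)(3) = -1.
L = 
  [  1,   0]
  [2/3,   1]
U = 
  [ -3,   3]
  [  0,  -1]
Check row 2 of LU: [(2/3)(-3), (2/3)(3) + (-1)] = [-2, 1] = row 2 of A ✓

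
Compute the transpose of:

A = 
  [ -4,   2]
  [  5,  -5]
Aᵀ = 
  [ -4,   5]
  [  2,  -5]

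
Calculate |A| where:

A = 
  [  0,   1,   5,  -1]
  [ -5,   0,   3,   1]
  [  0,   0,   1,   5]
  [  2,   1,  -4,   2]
212

Cofactor expansion along row 1: det(A) = a₁₁M₁₁ - a₁₂M₁₂ + a₁₃M₁₃ - a₁₄M₁₄

M₁₁ = det[[0, 3, 1]; [0, 1, 5]; [1, -4, 2]]
  = (0)·((1)(2) - (5)(-4)) - (3)·((0)(2) - (5)(1)) + (1)·((0)(-4) - (1)(1))
  = (0)(22) - (3)(-5) + (1)(-1)
  = 14
M₁₂ = det[[-5, 3, 1]; [0, 1, 5]; [2, -4, 2]]
  = (-5)·((1)(2) - (5)(-4)) - (3)·((0)(2) - (5)(2)) + (1)·((0)(-4) - (1)(2))
  = (-5)(22) - (3)(-10) + (1)(-2)
  = -82
M₁₃ = det[[-5, 0, 1]; [0, 0, 5]; [2, 1, 2]]
  = (-5)·((0)(2) - (5)(1)) - (0)·((0)(2) - (5)(2)) + (1)·((0)(1) - (0)(2))
  = (-5)(-5) - (0)(-10) + (1)(0)
  = 25
M₁₄ = det[[-5, 0, 3]; [0, 0, 1]; [2, 1, -4]]
  = (-5)·((0)(-4) - (1)(1)) - (0)·((0)(-4) - (1)(2)) + (3)·((0)(1) - (0)(2))
  = (-5)(-1) - (0)(-2) + (3)(0)
  = 5

det(A) = (0)(14) - (1)(-82) + (5)(25) - (-1)(5) = 212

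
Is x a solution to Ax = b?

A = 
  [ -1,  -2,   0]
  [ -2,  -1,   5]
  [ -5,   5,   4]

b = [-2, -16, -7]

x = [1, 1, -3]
No

Ax = [-3, -18, -12] ≠ b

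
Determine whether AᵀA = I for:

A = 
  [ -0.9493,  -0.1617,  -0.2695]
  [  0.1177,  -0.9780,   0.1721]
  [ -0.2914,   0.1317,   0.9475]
Yes

AᵀA = 
  [  0.9999,   0,   0]
  [  0,   1,   0.0001]
  [  0,   0.0001,   1]
≈ I (equal to I up to the 4-dp rounding of the entries)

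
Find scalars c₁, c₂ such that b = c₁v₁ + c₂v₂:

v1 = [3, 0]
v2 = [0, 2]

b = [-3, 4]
c1 = -1, c2 = 2

b = -1·v1 + 2·v2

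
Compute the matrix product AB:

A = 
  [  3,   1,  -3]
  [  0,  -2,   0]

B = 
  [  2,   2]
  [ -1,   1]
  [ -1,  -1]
AB = 
  [  8,  10]
  [  2,  -2]

A is 2×3 and B is 3×2, so AB is 2×2. Each entry is (row of A)·(column of B):
AB[1,1] = (3)(2) + (1)(-1) + (-3)(-1) = 8
AB[1,2] = (3)(2) + (1)(1) + (-3)(-1) = 10
AB[2,1] = (0)(2) + (-2)(-1) + (0)(-1) = 2
AB[2,2] = (0)(2) + (-2)(1) + (0)(-1) = -2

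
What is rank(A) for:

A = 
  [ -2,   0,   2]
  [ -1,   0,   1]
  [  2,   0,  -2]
rank(A) = 1

Row reduce:
R2 → R2 - (1/2)·R1
R3 → R3 + (1)·R1
REF = 
  [ -2,   0,   2]
  [  0,   0,   0]
  [  0,   0,   0]
Pivot columns: 1 → 1 pivot.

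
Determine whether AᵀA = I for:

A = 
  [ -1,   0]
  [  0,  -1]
Yes

AᵀA = 
  [  1,   0]
  [  0,   1]
= I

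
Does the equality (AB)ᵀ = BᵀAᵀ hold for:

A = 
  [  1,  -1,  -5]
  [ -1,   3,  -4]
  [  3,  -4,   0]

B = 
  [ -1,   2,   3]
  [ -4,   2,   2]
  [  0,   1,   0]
Yes

(AB)ᵀ = 
  [  3, -11,  13]
  [ -5,   0,  -2]
  [  1,   3,   1]

BᵀAᵀ = 
  [  3, -11,  13]
  [ -5,   0,  -2]
  [  1,   3,   1]

Both sides are equal — this is the standard identity (AB)ᵀ = BᵀAᵀ, which holds for all A, B.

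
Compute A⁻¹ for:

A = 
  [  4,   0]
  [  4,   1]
det(A) = (4)(1) - (0)(4) = 4
For a 2×2 matrix, A⁻¹ = (1/det(A)) · [[d, -b], [-c, a]]
    = (1/4) · [[1, 0], [-4, 4]]

A⁻¹ = 
  [1/4,   0]
  [ -1,   1]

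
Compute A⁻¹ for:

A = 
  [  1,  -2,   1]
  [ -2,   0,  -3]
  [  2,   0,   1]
det(A) = (1)·((0)(1) - (-3)(0)) - (-2)·((-2)(1) - (-3)(2)) + (1)·((-2)(0) - (0)(2))
  = (1)(0) - (-2)(4) + (1)(0)
  = 8
det(A) = 8 ≠ 0, so A is invertible.

Cofactors Cᵢⱼ = (-1)ⁱ⁺ʲ·Mᵢⱼ:
C = 
  [  0,  -4,   0]
  [  2,  -1,  -4]
  [  6,   1,  -4]

adj(A) = Cᵀ:
adj(A) = 
  [  0,   2,   6]
  [ -4,  -1,   1]
  [  0,  -4,  -4]

A⁻¹ = (1/8) · adj(A):
A⁻¹ = 
  [   0,  1/4,  3/4]
  [-1/2, -1/8,  1/8]
  [   0, -1/2, -1/2]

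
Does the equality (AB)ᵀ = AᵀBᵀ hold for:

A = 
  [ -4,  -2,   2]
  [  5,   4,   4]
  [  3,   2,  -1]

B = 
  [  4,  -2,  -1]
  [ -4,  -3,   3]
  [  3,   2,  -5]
No

(AB)ᵀ = 
  [ -2,  16,   1]
  [ 18, -14, -14]
  [-12, -13,   8]

AᵀBᵀ = 
  [-29,  10, -17]
  [-18,   2,  -8]
  [  1, -23,  19]

The two matrices differ, so (AB)ᵀ ≠ AᵀBᵀ in general. The correct identity is (AB)ᵀ = BᵀAᵀ.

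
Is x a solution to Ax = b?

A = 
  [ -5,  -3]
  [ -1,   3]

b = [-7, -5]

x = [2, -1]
Yes

Ax = [-7, -5] = b ✓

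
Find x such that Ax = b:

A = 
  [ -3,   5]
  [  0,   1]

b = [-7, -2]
x = [-1, -2]

Row reduce the augmented matrix [A|b]:
(already in echelon form)
REF = 
  [ -3,   5,  -7]
  [  0,   1,  -2]

Back-substitution:
x₂ = (-2) / 1 = -2
x₁ = (-7 - (5)(-2)) / (-3) = -1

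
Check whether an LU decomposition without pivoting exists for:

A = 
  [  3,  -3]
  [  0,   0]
Yes.
A[1,1] = 3 ≠ 0, so Gaussian elimination proceeds without a row swap: multiplier ℓ₂₁ = (0)/(3) = 0, and U[2,2] = 0 - (0)(-3) = 0.
L = 
  [  1,   0]
  [  0,   1]
U = 
  [  3,  -3]
  [  0,   0]
Check row 2 of LU: [(0)(3), (0)(-3) + 0] = [0, 0] = row 2 of A ✓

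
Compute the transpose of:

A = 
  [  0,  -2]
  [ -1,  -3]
Aᵀ = 
  [  0,  -1]
  [ -2,  -3]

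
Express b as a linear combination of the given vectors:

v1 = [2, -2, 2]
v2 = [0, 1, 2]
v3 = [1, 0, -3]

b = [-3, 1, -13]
c1 = -2, c2 = -3, c3 = 1

b = -2·v1 + -3·v2 + 1·v3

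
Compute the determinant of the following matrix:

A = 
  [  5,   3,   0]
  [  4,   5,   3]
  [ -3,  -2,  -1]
-10

Cofactor expansion along row 1:
det(A) = (5)·((5)(-1) - (3)(-2)) - (3)·((4)(-1) - (3)(-3)) + (0)·((4)(-2) - (5)(-3))
  = (5)(1) - (3)(5) + (0)(7)
  = -10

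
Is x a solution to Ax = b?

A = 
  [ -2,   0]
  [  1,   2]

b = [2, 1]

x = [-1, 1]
Yes

Ax = [2, 1] = b ✓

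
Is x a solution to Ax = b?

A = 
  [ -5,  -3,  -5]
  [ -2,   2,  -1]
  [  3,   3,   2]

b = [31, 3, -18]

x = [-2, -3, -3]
No

Ax = [34, 1, -21] ≠ b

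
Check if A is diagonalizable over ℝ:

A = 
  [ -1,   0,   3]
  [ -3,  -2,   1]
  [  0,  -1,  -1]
No

Characteristic polynomial: det(λI - A) = λ³ + 4λ² + 6λ - 6
By the rational root theorem any rational root is an integer dividing 6; none of those is a root, so p(λ) has no rational roots and hence (being an irreducible cubic) no repeated roots.
Discriminant of the cubic: Δ = -2316
Δ < 0 ⇒ one real eigenvalue and a complex-conjugate pair: λ ≈ -2.33 + 1.91i, -2.33 - 1.91i, 0.6608
Has complex eigenvalues (not diagonalizable over ℝ).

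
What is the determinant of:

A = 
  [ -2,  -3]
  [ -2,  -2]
For a 2×2 matrix, det = ad - bc = (-2)(-2) - (-3)(-2) = -2

det(A) = -2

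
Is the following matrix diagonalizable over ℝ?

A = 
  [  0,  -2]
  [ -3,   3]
Yes

tr(A) = 3, det(A) = -6
Characteristic polynomial: λ² - tr(A)λ + det(A) = λ² - 3λ - 6
λ² - 3λ - 6 = 0  ⇒  λ = (3 ± √((-3)² - 4·(-6)))/2 = (3 ± √(33))/2
  = (3 + √33)/2,  (3 - √33)/2
Eigenvalues: (3 + √33)/2, (3 - √33)/2  (≈ 4.372, -1.372)
The two irrational eigenvalues are distinct (simple), so each has alg. mult. = geom. mult. = 1.
Sum of geometric multiplicities equals n, so A has n independent eigenvectors.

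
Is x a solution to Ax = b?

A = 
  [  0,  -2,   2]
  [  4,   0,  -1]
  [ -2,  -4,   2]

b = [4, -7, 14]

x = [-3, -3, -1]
No

Ax = [4, -11, 16] ≠ b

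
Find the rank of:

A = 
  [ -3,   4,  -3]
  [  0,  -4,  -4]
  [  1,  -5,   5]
Row reduce:
R3 → R3 + (1/3)·R1
R3 → R3 - (11/12)·R2
REF = 
  [  -3,    4,   -3]
  [   0,   -4,   -4]
  [   0,    0, 23/3]
Pivot columns: 1, 2, 3 → 3 pivots.

rank(A) = 3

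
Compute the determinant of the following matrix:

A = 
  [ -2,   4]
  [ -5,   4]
For a 2×2 matrix, det = ad - bc = (-2)(4) - (4)(-5) = 12

det(A) = 12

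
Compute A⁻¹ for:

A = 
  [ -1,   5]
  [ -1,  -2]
det(A) = (-1)(-2) - (5)(-1) = 7
For a 2×2 matrix, A⁻¹ = (1/det(A)) · [[d, -b], [-c, a]]
    = (1/7) · [[-2, -5], [1, -1]]

A⁻¹ = 
  [-2/7, -5/7]
  [ 1/7, -1/7]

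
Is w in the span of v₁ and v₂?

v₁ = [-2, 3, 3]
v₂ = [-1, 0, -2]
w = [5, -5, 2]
No

Form the augmented matrix and row-reduce:
[v₁|v₂|w] = 
  [ -2,  -1,   5]
  [  3,   0,  -5]
  [  3,  -2,   2]
R2 → R2 + (3/2)·R1
R3 → R3 + (3/2)·R1
R3 → R3 - (7/3)·R2
REF = 
  [  -2,   -1,    5]
  [   0, -3/2,  5/2]
  [   0,    0, 11/3]

Row 3 reads [0 0 | 11/3], i.e. 0 = 11/3, so the system is inconsistent and w ∉ span{v₁, v₂}.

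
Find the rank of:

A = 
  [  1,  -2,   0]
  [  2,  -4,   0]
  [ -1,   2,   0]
Row reduce:
R2 → R2 - (2)·R1
R3 → R3 + (1)·R1
REF = 
  [  1,  -2,   0]
  [  0,   0,   0]
  [  0,   0,   0]
Pivot columns: 1 → 1 pivot.

rank(A) = 1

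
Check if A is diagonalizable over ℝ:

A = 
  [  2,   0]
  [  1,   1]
Yes

tr(A) = 3, det(A) = 2
Characteristic polynomial: λ² - tr(A)λ + det(A) = λ² - 3λ + 2
λ² - 3λ + 2 = (λ - 1)(λ - 2)
Eigenvalues: 2, 1
λ=1: alg. mult. = 1, geom. mult. = 2 - rank(A - (1)I) = 2 - 1 = 1
λ=2: alg. mult. = 1, geom. mult. = 2 - rank(A - (2)I) = 2 - 1 = 1
Sum of geometric multiplicities equals n, so A has n independent eigenvectors.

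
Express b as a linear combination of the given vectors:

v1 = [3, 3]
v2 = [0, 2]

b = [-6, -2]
c1 = -2, c2 = 2

b = -2·v1 + 2·v2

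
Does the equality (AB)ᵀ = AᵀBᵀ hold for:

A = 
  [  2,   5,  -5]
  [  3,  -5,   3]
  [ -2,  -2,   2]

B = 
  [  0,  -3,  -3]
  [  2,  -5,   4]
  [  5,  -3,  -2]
No

(AB)ᵀ = 
  [-15,   5,   6]
  [-16,   7,  10]
  [ 24, -35,  -6]

AᵀBᵀ = 
  [ -3, -19,   5]
  [ 21,  27,  44]
  [-15, -17, -38]

The two matrices differ, so (AB)ᵀ ≠ AᵀBᵀ in general. The correct identity is (AB)ᵀ = BᵀAᵀ.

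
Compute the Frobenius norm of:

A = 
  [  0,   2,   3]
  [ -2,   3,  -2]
||A||_F = 5.477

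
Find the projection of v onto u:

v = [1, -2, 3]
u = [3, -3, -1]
v·u = (1)(3) + (-2)(-3) + (3)(-1) = 6
u·u = (3)² + (-3)² + (-1)² = 19
proj_u(v) = (v·u / u·u) × u = (6/19) × u

proj_u(v) = [18/19, -18/19, -6/19]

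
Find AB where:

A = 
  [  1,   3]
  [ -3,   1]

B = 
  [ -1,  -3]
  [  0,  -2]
A is 2×2 and B is 2×2, so AB is 2×2. Each entry is (row of A)·(column of B):
AB[1,1] = (1)(-1) + (3)(0) = -1
AB[1,2] = (1)(-3) + (3)(-2) = -9
AB[2,1] = (-3)(-1) + (1)(0) = 3
AB[2,2] = (-3)(-3) + (1)(-2) = 7

AB = 
  [ -1,  -9]
  [  3,   7]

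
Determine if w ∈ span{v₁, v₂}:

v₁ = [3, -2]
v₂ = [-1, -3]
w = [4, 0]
Yes

Form the augmented matrix and row-reduce:
[v₁|v₂|w] = 
  [  3,  -1,   4]
  [ -2,  -3,   0]
R2 → R2 + (2/3)·R1
REF = 
  [    3,    -1,     4]
  [    0, -11/3,   8/3]

No row of the form [0 0 | nonzero], so the system is consistent. Back-substitution gives c₁ = 12/11, c₂ = -8/11: w = (12/11)·v₁ + (-8/11)·v₂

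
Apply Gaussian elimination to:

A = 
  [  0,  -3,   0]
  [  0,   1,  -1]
Row operations:
R2 → R2 + (1/3)·R1

Resulting echelon form:
REF = 
  [  0,  -3,   0]
  [  0,   0,  -1]

Rank = 2 (number of non-zero pivot rows).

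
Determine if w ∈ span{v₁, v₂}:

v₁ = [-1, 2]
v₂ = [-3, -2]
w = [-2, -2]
Yes

Form the augmented matrix and row-reduce:
[v₁|v₂|w] = 
  [ -1,  -3,  -2]
  [  2,  -2,  -2]
R2 → R2 + (2)·R1
REF = 
  [ -1,  -3,  -2]
  [  0,  -8,  -6]

No row of the form [0 0 | nonzero], so the system is consistent. Back-substitution gives c₁ = -1/4, c₂ = 3/4: w = (-1/4)·v₁ + (3/4)·v₂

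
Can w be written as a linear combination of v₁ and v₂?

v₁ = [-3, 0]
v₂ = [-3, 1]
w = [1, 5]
Yes

Form the augmented matrix and row-reduce:
[v₁|v₂|w] = 
  [ -3,  -3,   1]
  [  0,   1,   5]
(already in echelon form — no row operations needed)

No row of the form [0 0 | nonzero], so the system is consistent. Back-substitution gives c₁ = -16/3, c₂ = 5: w = (-16/3)·v₁ + (5)·v₂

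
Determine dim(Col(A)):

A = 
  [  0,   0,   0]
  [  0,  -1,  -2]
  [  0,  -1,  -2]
Row reduce:
Swap R1 ↔ R2
R3 → R3 - (1)·R1
REF = 
  [  0,  -1,  -2]
  [  0,   0,   0]
  [  0,   0,   0]
Pivot columns: 2 → 1 pivot.
dim(Col(A)) = number of pivot columns = 1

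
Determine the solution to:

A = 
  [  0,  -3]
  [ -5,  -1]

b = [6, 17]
x = [-3, -2]

Row reduce the augmented matrix [A|b]:
Swap R1 ↔ R2
REF = 
  [ -5,  -1,  17]
  [  0,  -3,   6]

Back-substitution:
x₂ = 6 / (-3) = -2
x₁ = (17 - (-1)(-2)) / (-5) = -3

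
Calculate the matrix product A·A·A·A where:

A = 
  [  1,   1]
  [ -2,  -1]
A² = A·A:
A²[1,1] = (1)(1) + (1)(-2) = -1
A²[1,2] = (1)(1) + (1)(-1) = 0
A²[2,1] = (-2)(1) + (-1)(-2) = 0
A²[2,2] = (-2)(1) + (-1)(-1) = -1
A² = 
  [ -1,   0]
  [  0,  -1]

A^3 = A^2·A:
A^3[1,1] = (-1)(1) + (0)(-2) = -1
A^3[1,2] = (-1)(1) + (0)(-1) = -1
A^3[2,1] = (0)(1) + (-1)(-2) = 2
A^3[2,2] = (0)(1) + (-1)(-1) = 1
A^3 = 
  [ -1,  -1]
  [  2,   1]

A^4 = A^3·A:
A^4[1,1] = (-1)(1) + (-1)(-2) = 1
A^4[1,2] = (-1)(1) + (-1)(-1) = 0
A^4[2,1] = (2)(1) + (1)(-2) = 0
A^4[2,2] = (2)(1) + (1)(-1) = 1
A^4 = 
  [  1,   0]
  [  0,   1]

Therefore
A^4 = 
  [  1,   0]
  [  0,   1]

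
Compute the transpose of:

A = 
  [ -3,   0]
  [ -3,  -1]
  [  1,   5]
Aᵀ = 
  [ -3,  -3,   1]
  [  0,  -1,   5]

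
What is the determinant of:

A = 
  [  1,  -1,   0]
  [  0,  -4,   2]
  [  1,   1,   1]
-8

Cofactor expansion along row 1:
det(A) = (1)·((-4)(1) - (2)(1)) - (-1)·((0)(1) - (2)(1)) + (0)·((0)(1) - (-4)(1))
  = (1)(-6) - (-1)(-2) + (0)(4)
  = -8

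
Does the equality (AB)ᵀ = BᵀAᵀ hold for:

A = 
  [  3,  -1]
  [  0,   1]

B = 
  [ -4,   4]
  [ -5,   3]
Yes

(AB)ᵀ = 
  [ -7,  -5]
  [  9,   3]

BᵀAᵀ = 
  [ -7,  -5]
  [  9,   3]

Both sides are equal — this is the standard identity (AB)ᵀ = BᵀAᵀ, which holds for all A, B.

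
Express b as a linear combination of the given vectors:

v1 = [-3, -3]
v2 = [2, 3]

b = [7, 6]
c1 = -3, c2 = -1

b = -3·v1 + -1·v2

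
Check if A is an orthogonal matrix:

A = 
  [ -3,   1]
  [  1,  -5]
No

AᵀA = 
  [ 10,  -8]
  [ -8,  26]
≠ I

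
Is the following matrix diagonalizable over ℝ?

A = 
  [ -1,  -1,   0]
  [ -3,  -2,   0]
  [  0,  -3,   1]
Yes

Characteristic polynomial: det(λI - A) = λ³ + 2λ² - 4λ + 1
Testing integer divisors of the constant term: p(1) = 0, so (λ - 1) is a factor:
p(λ) = (λ - 1)(λ² + 3λ - 1)
λ² + 3λ - 1 = 0  ⇒  λ = (-3 ± √((3)² - 4·(-1)))/2 = (-3 ± √(13))/2
  = (-3 + √13)/2,  (-3 - √13)/2
Eigenvalues: 1, (-3 + √13)/2, (-3 - √13)/2  (≈ 1, 0.3028, -3.303)
The two irrational eigenvalues are distinct (simple), so each has alg. mult. = geom. mult. = 1.
λ=1: alg. mult. = 1, geom. mult. = 3 - rank(A - (1)I) = 3 - 2 = 1
Sum of geometric multiplicities equals n, so A has n independent eigenvectors.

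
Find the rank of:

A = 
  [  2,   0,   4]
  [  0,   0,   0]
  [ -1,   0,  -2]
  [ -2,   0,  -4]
Row reduce:
R3 → R3 + (1/2)·R1
R4 → R4 + (1)·R1
REF = 
  [  2,   0,   4]
  [  0,   0,   0]
  [  0,   0,   0]
  [  0,   0,   0]
Pivot columns: 1 → 1 pivot.

rank(A) = 1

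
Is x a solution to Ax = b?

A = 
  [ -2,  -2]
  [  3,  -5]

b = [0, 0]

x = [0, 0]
Yes

Ax = [0, 0] = b ✓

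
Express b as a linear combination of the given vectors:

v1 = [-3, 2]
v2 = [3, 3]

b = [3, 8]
c1 = 1, c2 = 2

b = 1·v1 + 2·v2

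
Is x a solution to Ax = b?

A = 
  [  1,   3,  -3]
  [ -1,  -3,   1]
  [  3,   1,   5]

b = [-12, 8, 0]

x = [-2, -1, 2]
No

Ax = [-11, 7, 3] ≠ b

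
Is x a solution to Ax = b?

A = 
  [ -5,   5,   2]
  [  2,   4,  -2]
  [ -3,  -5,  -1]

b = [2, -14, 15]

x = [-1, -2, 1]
No

Ax = [-3, -12, 12] ≠ b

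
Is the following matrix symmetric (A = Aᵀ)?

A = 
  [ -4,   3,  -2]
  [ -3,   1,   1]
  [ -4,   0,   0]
No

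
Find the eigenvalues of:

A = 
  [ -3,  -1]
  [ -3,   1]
λ = -1 + √7, -1 - √7  (≈ 1.646, -3.646)

tr(A) = -2, det(A) = -6
Characteristic polynomial: λ² - tr(A)λ + det(A) = λ² + 2λ - 6
λ² + 2λ - 6 = 0  ⇒  λ = (-2 ± √((2)² - 4·(-6)))/2 = (-2 ± √(28))/2
  = -1 + √7,  -1 - √7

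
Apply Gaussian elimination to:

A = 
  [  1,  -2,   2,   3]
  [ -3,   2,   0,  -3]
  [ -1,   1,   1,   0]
Row operations:
R2 → R2 + (3)·R1
R3 → R3 + (1)·R1
R3 → R3 - (1/4)·R2

Resulting echelon form:
REF = 
  [  1,  -2,   2,   3]
  [  0,  -4,   6,   6]
  [  0,   0, 3/2, 3/2]

Rank = 3 (number of non-zero pivot rows).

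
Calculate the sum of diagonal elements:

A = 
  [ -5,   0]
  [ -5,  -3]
-8

tr(A) = -5 + -3 = -8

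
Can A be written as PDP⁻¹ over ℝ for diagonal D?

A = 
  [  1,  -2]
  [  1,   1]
No

tr(A) = 2, det(A) = 3
Characteristic polynomial: λ² - tr(A)λ + det(A) = λ² - 2λ + 3
λ² - 2λ + 3 = 0  ⇒  λ = (2 ± √((-2)² - 4·(3)))/2 = (2 ± √(-8))/2
  = 1 + i√2,  1 - i√2
Eigenvalues: 1 + i√2, 1 - i√2  (≈ 1 + 1.414i, 1 - 1.414i)
Has complex eigenvalues (not diagonalizable over ℝ).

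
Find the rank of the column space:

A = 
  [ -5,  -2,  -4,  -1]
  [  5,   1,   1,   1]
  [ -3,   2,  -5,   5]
Row reduce:
R2 → R2 + (1)·R1
R3 → R3 - (3/5)·R1
R3 → R3 + (16/5)·R2
REF = 
  [   -5,    -2,    -4,    -1]
  [    0,    -1,    -3,     0]
  [    0,     0, -61/5,  28/5]
Pivot columns: 1, 2, 3 → 3 pivots.
dim(Col(A)) = number of pivot columns = 3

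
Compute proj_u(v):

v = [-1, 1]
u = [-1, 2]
proj_u(v) = [-3/5, 6/5]

v·u = (-1)(-1) + (1)(2) = 3
u·u = (-1)² + (2)² = 5
proj_u(v) = (v·u / u·u) × u = (3/5) × u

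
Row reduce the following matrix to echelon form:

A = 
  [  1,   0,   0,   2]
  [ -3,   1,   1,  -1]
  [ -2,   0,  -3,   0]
Row operations:
R2 → R2 + (3)·R1
R3 → R3 + (2)·R1

Resulting echelon form:
REF = 
  [  1,   0,   0,   2]
  [  0,   1,   1,   5]
  [  0,   0,  -3,   4]

Rank = 3 (number of non-zero pivot rows).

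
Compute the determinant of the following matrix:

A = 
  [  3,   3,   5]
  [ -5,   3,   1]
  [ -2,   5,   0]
-116

Cofactor expansion along row 1:
det(A) = (3)·((3)(0) - (1)(5)) - (3)·((-5)(0) - (1)(-2)) + (5)·((-5)(5) - (3)(-2))
  = (3)(-5) - (3)(2) + (5)(-19)
  = -116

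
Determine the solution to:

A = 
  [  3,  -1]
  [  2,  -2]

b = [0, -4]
x = [1, 3]

Row reduce the augmented matrix [A|b]:
R2 → R2 - (2/3)·R1
REF = 
  [   3,   -1,    0]
  [   0, -4/3,   -4]

Back-substitution:
x₂ = (-4) / (-4/3) = 3
x₁ = (0 - (-1)(3)) / 3 = 1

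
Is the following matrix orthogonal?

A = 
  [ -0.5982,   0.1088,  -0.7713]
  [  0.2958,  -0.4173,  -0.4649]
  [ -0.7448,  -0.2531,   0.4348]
No

AᵀA = 
  [  1.0001,   0,   0]
  [  0,   0.2500,   0]
  [  0,   0,   1.0001]
≠ I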